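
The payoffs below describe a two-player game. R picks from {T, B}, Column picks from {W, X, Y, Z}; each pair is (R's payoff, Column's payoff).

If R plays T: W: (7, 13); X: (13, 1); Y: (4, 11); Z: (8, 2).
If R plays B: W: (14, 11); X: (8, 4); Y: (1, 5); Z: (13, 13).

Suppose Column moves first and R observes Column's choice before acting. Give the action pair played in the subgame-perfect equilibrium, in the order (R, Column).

(B, Z)

Work backward from R's decision.
- W: BR = B, leader payoff 11.
- X: BR = T, leader payoff 1.
- Y: BR = T, leader payoff 11.
- Z: BR = B, leader payoff 13.
Column's induced payoffs are 11, 1, 11, 13, so Column commits to Z. Subgame-perfect outcome: (B, Z) with payoffs (13, 13).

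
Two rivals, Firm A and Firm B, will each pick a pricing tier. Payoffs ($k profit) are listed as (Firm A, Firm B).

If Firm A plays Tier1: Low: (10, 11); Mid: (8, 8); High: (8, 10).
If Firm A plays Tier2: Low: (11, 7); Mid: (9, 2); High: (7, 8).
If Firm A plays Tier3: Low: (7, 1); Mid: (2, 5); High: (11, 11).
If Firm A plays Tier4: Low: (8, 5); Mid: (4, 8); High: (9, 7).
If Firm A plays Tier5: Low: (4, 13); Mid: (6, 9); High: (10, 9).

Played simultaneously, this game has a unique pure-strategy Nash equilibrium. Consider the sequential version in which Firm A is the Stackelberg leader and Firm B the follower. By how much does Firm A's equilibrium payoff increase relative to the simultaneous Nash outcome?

0

Solve by backward induction (Firm A leads).
- Tier1: BR = Low, leader payoff 10.
- Tier2: BR = High, leader payoff 7.
- Tier3: BR = High, leader payoff 11.
- Tier4: BR = Mid, leader payoff 4.
- Tier5: BR = Low, leader payoff 4.
Maximizing over 10, 7, 11, 4, 4, Firm A chooses Tier3. Subgame-perfect outcome: (Tier3, High) with payoffs (11, 11).
For the simultaneous game, intersect best replies.
Firm A's best replies: Low→Tier2; Mid→Tier2; High→Tier3.
Firm B's best replies: Tier1→Low; Tier2→High; Tier3→High; Tier4→Mid; Tier5→Low.
Only (Tier3, High) has each player best-responding; Nash payoffs (11, 11).
Firm A's commitment gain: 11 − 11 = 0.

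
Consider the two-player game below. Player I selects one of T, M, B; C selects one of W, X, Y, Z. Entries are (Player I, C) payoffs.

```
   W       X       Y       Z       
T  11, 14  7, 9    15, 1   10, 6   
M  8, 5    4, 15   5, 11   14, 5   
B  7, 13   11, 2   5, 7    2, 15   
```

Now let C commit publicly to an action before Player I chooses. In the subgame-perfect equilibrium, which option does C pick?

W

Work backward from Player I's decision.
- W: Player I compares 11, 8, 7 and picks T; C would get 14.
- X: Player I compares 7, 4, 11 and picks B; C would get 2.
- Y: Player I compares 15, 5, 5 and picks T; C would get 1.
- Z: Player I compares 10, 14, 2 and picks M; C would get 5.
Among 14, 2, 1, 5, the best is 14 at W. Subgame-perfect outcome: (T, W) with payoffs (11, 14).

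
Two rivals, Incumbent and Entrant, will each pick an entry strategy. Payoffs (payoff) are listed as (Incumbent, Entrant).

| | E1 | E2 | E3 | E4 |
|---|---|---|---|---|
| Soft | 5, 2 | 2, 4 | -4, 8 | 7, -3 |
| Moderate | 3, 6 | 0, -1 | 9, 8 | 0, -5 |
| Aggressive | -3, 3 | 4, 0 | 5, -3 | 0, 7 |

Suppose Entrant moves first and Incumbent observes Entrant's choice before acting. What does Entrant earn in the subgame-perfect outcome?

Backward induction with Entrant moving first.
- E1: BR = Soft, leader payoff 2.
- E2: BR = Aggressive, leader payoff 0.
- E3: BR = Moderate, leader payoff 8.
- E4: BR = Soft, leader payoff -3.
Maximizing over 2, 0, 8, -3, Entrant chooses E3. Subgame-perfect outcome: (Moderate, E3) with payoffs (9, 8).

8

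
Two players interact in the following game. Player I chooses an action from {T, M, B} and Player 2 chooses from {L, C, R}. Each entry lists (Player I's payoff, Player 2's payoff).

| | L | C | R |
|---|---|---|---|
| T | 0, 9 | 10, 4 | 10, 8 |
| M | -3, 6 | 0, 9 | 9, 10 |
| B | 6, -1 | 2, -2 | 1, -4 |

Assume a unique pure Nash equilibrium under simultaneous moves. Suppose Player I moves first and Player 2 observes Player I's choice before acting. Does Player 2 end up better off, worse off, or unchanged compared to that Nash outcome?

Backward induction with Player I moving first.
- T: Player 2 compares 9, 4, 8 and picks L; Player I would get 0.
- M: Player 2 compares 6, 9, 10 and picks R; Player I would get 9.
- B: Player 2 compares -1, -2, -4 and picks L; Player I would get 6.
Maximizing over 0, 9, 6, Player I chooses M. Subgame-perfect outcome: (M, R) with payoffs (9, 10).
For the simultaneous game, intersect best replies.
Player I's best replies: L→B; C→T; R→T.
Player 2's best replies: T→L; M→R; B→L.
The unique mutual best reply is (B, L), giving (6, -1).
Player 2 earns 10 sequentially versus -1 at the Nash outcome: better off.

better off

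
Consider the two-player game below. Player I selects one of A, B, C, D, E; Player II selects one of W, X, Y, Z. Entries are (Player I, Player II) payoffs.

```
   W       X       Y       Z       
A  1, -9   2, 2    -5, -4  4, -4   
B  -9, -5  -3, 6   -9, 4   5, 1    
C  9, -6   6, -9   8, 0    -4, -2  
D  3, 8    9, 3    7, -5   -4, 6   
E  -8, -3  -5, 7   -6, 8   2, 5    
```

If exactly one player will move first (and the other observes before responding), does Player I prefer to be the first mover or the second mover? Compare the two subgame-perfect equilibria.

second

If Player I leads: Player II's best replies are A→X, B→X, C→Y, D→W, E→Y; Player I's induced payoffs 2, -3, 8, 3, -6; outcome (C, Y), payoffs (8, 0).
If Player II leads: Player I's best replies are W→C, X→D, Y→C, Z→B; Player II's induced payoffs -6, 3, 0, 1; outcome (D, X), payoffs (9, 3).
Player I gets 8 moving first and 9 moving second, so Player I prefers to move second.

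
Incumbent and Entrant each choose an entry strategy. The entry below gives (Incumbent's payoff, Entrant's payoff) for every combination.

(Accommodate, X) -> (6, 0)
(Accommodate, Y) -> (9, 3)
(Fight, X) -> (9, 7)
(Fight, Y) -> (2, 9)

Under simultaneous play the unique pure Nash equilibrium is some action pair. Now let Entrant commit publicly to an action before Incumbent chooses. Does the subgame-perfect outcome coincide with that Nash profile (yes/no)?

no

Solve by backward induction (Entrant leads).
- X: Incumbent compares 6, 9 and picks Fight; Entrant would get 7.
- Y: Incumbent compares 9, 2 and picks Accommodate; Entrant would get 3.
Entrant's induced payoffs are 7, 3, so Entrant commits to X. Subgame-perfect outcome: (Fight, X) with payoffs (9, 7).
For the simultaneous game, intersect best replies.
Incumbent's best replies: X→Fight; Y→Accommodate.
Entrant's best replies: Accommodate→Y; Fight→Y.
The unique mutual best reply is (Accommodate, Y), giving (9, 3).
Sequential outcome (Fight, X) differs from the Nash profile (Accommodate, Y).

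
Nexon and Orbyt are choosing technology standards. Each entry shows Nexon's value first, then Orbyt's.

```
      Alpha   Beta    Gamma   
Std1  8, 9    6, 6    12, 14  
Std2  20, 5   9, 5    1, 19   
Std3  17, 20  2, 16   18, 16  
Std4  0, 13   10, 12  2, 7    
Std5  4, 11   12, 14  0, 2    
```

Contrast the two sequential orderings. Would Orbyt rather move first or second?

second

If Nexon leads: Orbyt's best replies are Std1→Gamma, Std2→Gamma, Std3→Alpha, Std4→Alpha, Std5→Beta; Nexon's induced payoffs 12, 1, 17, 0, 12; outcome (Std3, Alpha), payoffs (17, 20).
If Orbyt leads: Nexon's best replies are Alpha→Std2, Beta→Std5, Gamma→Std3; Orbyt's induced payoffs 5, 14, 16; outcome (Std3, Gamma), payoffs (18, 16).
Orbyt gets 16 moving first and 20 moving second, so Orbyt prefers to move second.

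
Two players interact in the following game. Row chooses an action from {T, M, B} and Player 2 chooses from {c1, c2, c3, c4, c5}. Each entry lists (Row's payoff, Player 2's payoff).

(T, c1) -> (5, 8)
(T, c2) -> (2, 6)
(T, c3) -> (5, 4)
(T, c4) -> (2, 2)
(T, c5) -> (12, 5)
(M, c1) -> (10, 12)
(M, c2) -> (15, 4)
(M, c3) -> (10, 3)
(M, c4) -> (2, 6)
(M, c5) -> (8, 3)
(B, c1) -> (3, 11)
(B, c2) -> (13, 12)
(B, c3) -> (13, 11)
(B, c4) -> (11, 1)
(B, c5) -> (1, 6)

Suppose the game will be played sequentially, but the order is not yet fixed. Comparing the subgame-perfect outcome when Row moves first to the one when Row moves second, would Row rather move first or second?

If Row leads: Player 2's best replies are T→c1, M→c1, B→c2; Row's induced payoffs 5, 10, 13; outcome (B, c2), payoffs (13, 12).
If Player 2 leads: Row's best replies are c1→M, c2→M, c3→B, c4→B, c5→T; Player 2's induced payoffs 12, 4, 11, 1, 5; outcome (M, c1), payoffs (10, 12).
Row gets 13 moving first and 10 moving second, so Row prefers to move first.

first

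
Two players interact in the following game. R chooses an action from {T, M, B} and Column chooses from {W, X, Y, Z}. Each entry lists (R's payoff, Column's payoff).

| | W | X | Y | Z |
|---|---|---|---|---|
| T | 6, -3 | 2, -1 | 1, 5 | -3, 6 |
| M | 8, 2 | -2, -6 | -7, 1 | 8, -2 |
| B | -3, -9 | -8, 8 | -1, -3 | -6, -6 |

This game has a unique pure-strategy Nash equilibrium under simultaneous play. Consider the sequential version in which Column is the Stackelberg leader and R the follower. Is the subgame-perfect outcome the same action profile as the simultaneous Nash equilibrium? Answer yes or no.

no

Backward induction with Column moving first.
- W: BR = M, leader payoff 2.
- X: BR = T, leader payoff -1.
- Y: BR = T, leader payoff 5.
- Z: BR = M, leader payoff -2.
Column's induced payoffs are 2, -1, 5, -2, so Column commits to Y. Subgame-perfect outcome: (T, Y) with payoffs (1, 5).
For the simultaneous game, intersect best replies.
R's best replies: W→M; X→T; Y→T; Z→M.
Column's best replies: T→Z; M→W; B→X.
Only (M, W) has each player best-responding; Nash payoffs (8, 2).
Sequential outcome (T, Y) differs from the Nash profile (M, W).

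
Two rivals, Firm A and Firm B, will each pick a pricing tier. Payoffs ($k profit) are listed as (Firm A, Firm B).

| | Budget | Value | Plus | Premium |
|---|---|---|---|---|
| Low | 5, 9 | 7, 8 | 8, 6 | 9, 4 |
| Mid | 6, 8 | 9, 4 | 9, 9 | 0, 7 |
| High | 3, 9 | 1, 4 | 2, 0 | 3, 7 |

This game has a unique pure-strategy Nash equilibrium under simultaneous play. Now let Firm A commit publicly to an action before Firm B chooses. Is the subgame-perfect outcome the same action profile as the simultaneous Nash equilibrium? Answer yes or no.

Work backward from Firm B's decision.
- Low: BR = Budget, leader payoff 5.
- Mid: BR = Plus, leader payoff 9.
- High: BR = Budget, leader payoff 3.
Maximizing over 5, 9, 3, Firm A chooses Mid. Subgame-perfect outcome: (Mid, Plus) with payoffs (9, 9).
For the simultaneous game, intersect best replies.
Firm A's best replies: Budget→Mid; Value→Mid; Plus→Mid; Premium→Low.
Firm B's best replies: Low→Budget; Mid→Plus; High→Budget.
Only (Mid, Plus) has each player best-responding; Nash payoffs (9, 9).
Sequential outcome (Mid, Plus) coincides with the Nash profile (Mid, Plus).

yes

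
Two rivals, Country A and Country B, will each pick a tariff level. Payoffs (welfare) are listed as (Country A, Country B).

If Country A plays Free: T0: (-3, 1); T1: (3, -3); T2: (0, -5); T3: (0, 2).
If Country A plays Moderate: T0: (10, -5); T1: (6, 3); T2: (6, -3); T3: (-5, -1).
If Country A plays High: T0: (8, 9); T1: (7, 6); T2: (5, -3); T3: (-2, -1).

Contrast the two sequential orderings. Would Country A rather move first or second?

If Country A leads: Country B's best replies are Free→T3, Moderate→T1, High→T0; Country A's induced payoffs 0, 6, 8; outcome (High, T0), payoffs (8, 9).
If Country B leads: Country A's best replies are T0→Moderate, T1→High, T2→Moderate, T3→Free; Country B's induced payoffs -5, 6, -3, 2; outcome (High, T1), payoffs (7, 6).
Country A gets 8 moving first and 7 moving second, so Country A prefers to move first.

first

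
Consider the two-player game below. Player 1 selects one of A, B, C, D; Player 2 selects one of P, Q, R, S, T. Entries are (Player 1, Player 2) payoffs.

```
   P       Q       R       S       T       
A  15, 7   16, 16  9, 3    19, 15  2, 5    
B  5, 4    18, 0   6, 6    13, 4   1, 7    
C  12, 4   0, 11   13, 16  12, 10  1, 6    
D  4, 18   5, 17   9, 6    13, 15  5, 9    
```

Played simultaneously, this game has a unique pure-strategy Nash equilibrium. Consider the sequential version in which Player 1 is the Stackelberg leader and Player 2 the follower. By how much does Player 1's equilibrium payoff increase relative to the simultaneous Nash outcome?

Player 2 best-responds to each possible Player 1 move:
- A → Player 2 plays Q (best of 7, 16, 3, 15, 5); Player 1 gets 16.
- B → Player 2 plays T (best of 4, 0, 6, 4, 7); Player 1 gets 1.
- C → Player 2 plays R (best of 4, 11, 16, 10, 6); Player 1 gets 13.
- D → Player 2 plays P (best of 18, 17, 6, 15, 9); Player 1 gets 4.
Player 1's induced payoffs are 16, 1, 13, 4, so Player 1 commits to A. Subgame-perfect outcome: (A, Q) with payoffs (16, 16).
For the simultaneous game, intersect best replies.
Player 1's best replies: P→A; Q→B; R→C; S→A; T→D.
Player 2's best replies: A→Q; B→T; C→R; D→P.
Only (C, R) has each player best-responding; Nash payoffs (13, 16).
Player 1's commitment gain: 16 − 13 = 3.

3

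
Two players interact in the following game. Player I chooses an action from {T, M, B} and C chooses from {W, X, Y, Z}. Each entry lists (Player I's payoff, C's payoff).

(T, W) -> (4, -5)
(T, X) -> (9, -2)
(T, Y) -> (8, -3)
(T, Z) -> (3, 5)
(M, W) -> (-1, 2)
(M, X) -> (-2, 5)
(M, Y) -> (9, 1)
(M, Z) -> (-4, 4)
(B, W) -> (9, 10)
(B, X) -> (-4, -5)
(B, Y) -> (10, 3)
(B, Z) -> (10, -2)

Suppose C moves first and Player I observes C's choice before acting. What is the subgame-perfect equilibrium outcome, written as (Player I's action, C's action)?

(B, W)

Solve by backward induction (C leads).
- W: BR = B, leader payoff 10.
- X: BR = T, leader payoff -2.
- Y: BR = B, leader payoff 3.
- Z: BR = B, leader payoff -2.
C's induced payoffs are 10, -2, 3, -2, so C commits to W. Subgame-perfect outcome: (B, W) with payoffs (9, 10).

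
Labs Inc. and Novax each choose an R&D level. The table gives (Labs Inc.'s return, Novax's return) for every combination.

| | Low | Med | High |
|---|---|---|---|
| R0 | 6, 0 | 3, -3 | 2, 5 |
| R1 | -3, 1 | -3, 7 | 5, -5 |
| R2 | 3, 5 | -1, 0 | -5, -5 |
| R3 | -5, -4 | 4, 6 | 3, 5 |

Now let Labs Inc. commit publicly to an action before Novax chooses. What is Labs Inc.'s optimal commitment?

Work backward from Novax's decision.
- R0: Novax compares 0, -3, 5 and picks High; Labs Inc. would get 2.
- R1: Novax compares 1, 7, -5 and picks Med; Labs Inc. would get -3.
- R2: Novax compares 5, 0, -5 and picks Low; Labs Inc. would get 3.
- R3: Novax compares -4, 6, 5 and picks Med; Labs Inc. would get 4.
Maximizing over 2, -3, 3, 4, Labs Inc. chooses R3. Subgame-perfect outcome: (R3, Med) with payoffs (4, 6).

R3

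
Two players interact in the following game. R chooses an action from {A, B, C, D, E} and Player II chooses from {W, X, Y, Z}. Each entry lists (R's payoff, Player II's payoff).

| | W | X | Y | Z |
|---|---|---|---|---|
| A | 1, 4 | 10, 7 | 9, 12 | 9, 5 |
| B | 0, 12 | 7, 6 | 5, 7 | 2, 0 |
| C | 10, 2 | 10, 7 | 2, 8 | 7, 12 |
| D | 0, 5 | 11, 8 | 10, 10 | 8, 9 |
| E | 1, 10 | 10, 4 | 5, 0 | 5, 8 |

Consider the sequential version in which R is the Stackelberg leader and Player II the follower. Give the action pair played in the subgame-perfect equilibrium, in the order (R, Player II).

Player II best-responds to each possible R move:
- A: Player II compares 4, 7, 12, 5 and picks Y; R would get 9.
- B: Player II compares 12, 6, 7, 0 and picks W; R would get 0.
- C: Player II compares 2, 7, 8, 12 and picks Z; R would get 7.
- D: Player II compares 5, 8, 10, 9 and picks Y; R would get 10.
- E: Player II compares 10, 4, 0, 8 and picks W; R would get 1.
Among 9, 0, 7, 10, 1, the best is 10 at D. Subgame-perfect outcome: (D, Y) with payoffs (10, 10).

(D, Y)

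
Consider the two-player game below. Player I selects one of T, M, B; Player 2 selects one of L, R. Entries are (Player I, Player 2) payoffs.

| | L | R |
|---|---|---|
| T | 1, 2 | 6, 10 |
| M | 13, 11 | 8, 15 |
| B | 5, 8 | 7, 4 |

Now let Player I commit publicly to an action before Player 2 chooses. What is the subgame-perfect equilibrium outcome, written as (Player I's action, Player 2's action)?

Work backward from Player 2's decision.
- T: Player 2 compares 2, 10 and picks R; Player I would get 6.
- M: Player 2 compares 11, 15 and picks R; Player I would get 8.
- B: Player 2 compares 8, 4 and picks L; Player I would get 5.
Maximizing over 6, 8, 5, Player I chooses M. Subgame-perfect outcome: (M, R) with payoffs (8, 15).

(M, R)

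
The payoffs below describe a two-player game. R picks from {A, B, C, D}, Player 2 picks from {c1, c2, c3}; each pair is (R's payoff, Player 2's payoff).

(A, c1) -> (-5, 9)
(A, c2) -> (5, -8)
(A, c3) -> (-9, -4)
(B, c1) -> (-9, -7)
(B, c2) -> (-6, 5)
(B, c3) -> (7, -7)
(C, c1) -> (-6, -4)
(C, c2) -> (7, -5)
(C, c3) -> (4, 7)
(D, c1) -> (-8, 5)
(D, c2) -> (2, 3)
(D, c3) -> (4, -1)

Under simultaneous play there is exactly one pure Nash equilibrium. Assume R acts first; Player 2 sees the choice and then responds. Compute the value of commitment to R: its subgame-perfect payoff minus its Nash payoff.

Backward induction with R moving first.
- A: Player 2 compares 9, -8, -4 and picks c1; R would get -5.
- B: Player 2 compares -7, 5, -7 and picks c2; R would get -6.
- C: Player 2 compares -4, -5, 7 and picks c3; R would get 4.
- D: Player 2 compares 5, 3, -1 and picks c1; R would get -8.
R's induced payoffs are -5, -6, 4, -8, so R commits to C. Subgame-perfect outcome: (C, c3) with payoffs (4, 7).
Under simultaneous play:
R's best replies: c1→A; c2→C; c3→B.
Player 2's best replies: A→c1; B→c2; C→c3; D→c1.
Only (A, c1) has each player best-responding; Nash payoffs (-5, 9).
R's commitment gain: 4 − -5 = 9.

9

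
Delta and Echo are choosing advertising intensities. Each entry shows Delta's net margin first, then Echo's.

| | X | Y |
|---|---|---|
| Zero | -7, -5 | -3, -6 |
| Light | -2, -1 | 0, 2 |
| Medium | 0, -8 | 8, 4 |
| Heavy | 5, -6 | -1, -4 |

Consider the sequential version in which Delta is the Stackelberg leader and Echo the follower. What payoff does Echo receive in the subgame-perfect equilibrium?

Work backward from Echo's decision.
- Zero: BR = X, leader payoff -7.
- Light: BR = Y, leader payoff 0.
- Medium: BR = Y, leader payoff 8.
- Heavy: BR = Y, leader payoff -1.
Maximizing over -7, 0, 8, -1, Delta chooses Medium. Subgame-perfect outcome: (Medium, Y) with payoffs (8, 4).

4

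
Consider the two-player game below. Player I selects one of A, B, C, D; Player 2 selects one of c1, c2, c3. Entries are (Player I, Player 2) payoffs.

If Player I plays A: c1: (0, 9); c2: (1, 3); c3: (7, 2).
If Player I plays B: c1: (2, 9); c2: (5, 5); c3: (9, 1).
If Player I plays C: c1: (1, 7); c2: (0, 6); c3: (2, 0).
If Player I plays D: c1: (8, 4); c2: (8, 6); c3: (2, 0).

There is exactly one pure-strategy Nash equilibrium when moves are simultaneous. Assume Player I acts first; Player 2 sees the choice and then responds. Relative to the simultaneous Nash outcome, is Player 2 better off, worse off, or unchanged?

unchanged

Backward induction with Player I moving first.
- A: Player 2 compares 9, 3, 2 and picks c1; Player I would get 0.
- B: Player 2 compares 9, 5, 1 and picks c1; Player I would get 2.
- C: Player 2 compares 7, 6, 0 and picks c1; Player I would get 1.
- D: Player 2 compares 4, 6, 0 and picks c2; Player I would get 8.
Among 0, 2, 1, 8, the best is 8 at D. Subgame-perfect outcome: (D, c2) with payoffs (8, 6).
Under simultaneous play:
Player I's best replies: c1→D; c2→D; c3→B.
Player 2's best replies: A→c1; B→c1; C→c1; D→c2.
The unique mutual best reply is (D, c2), giving (8, 6).
Player 2 earns 6 sequentially versus 6 at the Nash outcome: unchanged.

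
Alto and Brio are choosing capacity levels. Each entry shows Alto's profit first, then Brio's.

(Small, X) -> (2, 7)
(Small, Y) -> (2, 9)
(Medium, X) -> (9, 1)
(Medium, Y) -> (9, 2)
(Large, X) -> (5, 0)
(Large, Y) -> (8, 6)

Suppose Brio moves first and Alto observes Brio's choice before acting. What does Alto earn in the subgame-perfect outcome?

Solve by backward induction (Brio leads).
- X: Alto compares 2, 9, 5 and picks Medium; Brio would get 1.
- Y: Alto compares 2, 9, 8 and picks Medium; Brio would get 2.
Maximizing over 1, 2, Brio chooses Y. Subgame-perfect outcome: (Medium, Y) with payoffs (9, 2).

9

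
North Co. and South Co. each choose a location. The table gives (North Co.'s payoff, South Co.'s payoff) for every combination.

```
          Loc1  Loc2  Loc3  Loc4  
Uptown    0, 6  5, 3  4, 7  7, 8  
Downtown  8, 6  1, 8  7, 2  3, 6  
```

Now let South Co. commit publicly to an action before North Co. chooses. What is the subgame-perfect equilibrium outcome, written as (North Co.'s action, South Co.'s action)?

(Uptown, Loc4)

Solve by backward induction (South Co. leads).
- Loc1: North Co. compares 0, 8 and picks Downtown; South Co. would get 6.
- Loc2: North Co. compares 5, 1 and picks Uptown; South Co. would get 3.
- Loc3: North Co. compares 4, 7 and picks Downtown; South Co. would get 2.
- Loc4: North Co. compares 7, 3 and picks Uptown; South Co. would get 8.
Among 6, 3, 2, 8, the best is 8 at Loc4. Subgame-perfect outcome: (Uptown, Loc4) with payoffs (7, 8).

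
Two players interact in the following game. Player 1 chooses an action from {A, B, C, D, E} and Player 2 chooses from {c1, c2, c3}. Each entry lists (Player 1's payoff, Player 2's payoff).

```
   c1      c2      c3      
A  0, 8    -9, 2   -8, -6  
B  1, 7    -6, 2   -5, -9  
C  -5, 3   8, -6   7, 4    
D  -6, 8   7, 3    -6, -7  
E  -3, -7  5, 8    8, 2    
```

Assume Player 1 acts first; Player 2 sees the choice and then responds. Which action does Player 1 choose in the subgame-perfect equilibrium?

Solve by backward induction (Player 1 leads).
- A: Player 2 compares 8, 2, -6 and picks c1; Player 1 would get 0.
- B: Player 2 compares 7, 2, -9 and picks c1; Player 1 would get 1.
- C: Player 2 compares 3, -6, 4 and picks c3; Player 1 would get 7.
- D: Player 2 compares 8, 3, -7 and picks c1; Player 1 would get -6.
- E: Player 2 compares -7, 8, 2 and picks c2; Player 1 would get 5.
Maximizing over 0, 1, 7, -6, 5, Player 1 chooses C. Subgame-perfect outcome: (C, c3) with payoffs (7, 4).

C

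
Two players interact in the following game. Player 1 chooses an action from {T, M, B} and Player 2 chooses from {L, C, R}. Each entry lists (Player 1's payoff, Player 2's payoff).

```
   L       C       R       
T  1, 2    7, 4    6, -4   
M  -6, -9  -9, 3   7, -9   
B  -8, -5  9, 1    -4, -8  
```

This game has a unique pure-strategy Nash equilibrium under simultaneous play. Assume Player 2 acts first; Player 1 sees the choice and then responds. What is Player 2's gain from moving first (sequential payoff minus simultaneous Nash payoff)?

1

Backward induction with Player 2 moving first.
- L: BR = T, leader payoff 2.
- C: BR = B, leader payoff 1.
- R: BR = M, leader payoff -9.
Among 2, 1, -9, the best is 2 at L. Subgame-perfect outcome: (T, L) with payoffs (1, 2).
Now find the simultaneous Nash equilibrium.
Player 1's best replies: L→T; C→B; R→M.
Player 2's best replies: T→C; M→C; B→C.
The unique mutual best reply is (B, C), giving (9, 1).
Player 2's commitment gain: 2 − 1 = 1.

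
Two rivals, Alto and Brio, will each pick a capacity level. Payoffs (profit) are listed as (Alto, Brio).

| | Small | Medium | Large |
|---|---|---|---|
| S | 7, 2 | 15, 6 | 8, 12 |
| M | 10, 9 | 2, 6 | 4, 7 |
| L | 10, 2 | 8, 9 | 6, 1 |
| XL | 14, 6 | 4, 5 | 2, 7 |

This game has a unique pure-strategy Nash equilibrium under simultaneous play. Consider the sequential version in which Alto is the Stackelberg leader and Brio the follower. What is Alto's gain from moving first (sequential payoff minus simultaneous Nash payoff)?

Brio best-responds to each possible Alto move:
- S → Brio plays Large (best of 2, 6, 12); Alto gets 8.
- M → Brio plays Small (best of 9, 6, 7); Alto gets 10.
- L → Brio plays Medium (best of 2, 9, 1); Alto gets 8.
- XL → Brio plays Large (best of 6, 5, 7); Alto gets 2.
Among 8, 10, 8, 2, the best is 10 at M. Subgame-perfect outcome: (M, Small) with payoffs (10, 9).
Under simultaneous play:
Alto's best replies: Small→XL; Medium→S; Large→S.
Brio's best replies: S→Large; M→Small; L→Medium; XL→Large.
Only (S, Large) has each player best-responding; Nash payoffs (8, 12).
Alto's commitment gain: 10 − 8 = 2.

2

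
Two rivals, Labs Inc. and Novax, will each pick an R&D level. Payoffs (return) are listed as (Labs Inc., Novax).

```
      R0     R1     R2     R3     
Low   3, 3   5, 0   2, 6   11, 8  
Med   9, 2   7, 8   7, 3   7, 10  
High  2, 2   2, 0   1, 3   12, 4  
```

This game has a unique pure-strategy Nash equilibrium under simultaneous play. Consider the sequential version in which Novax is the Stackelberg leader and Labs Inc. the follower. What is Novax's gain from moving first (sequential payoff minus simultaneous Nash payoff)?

4

Labs Inc. best-responds to each possible Novax move:
- R0 → Labs Inc. plays Med (best of 3, 9, 2); Novax gets 2.
- R1 → Labs Inc. plays Med (best of 5, 7, 2); Novax gets 8.
- R2 → Labs Inc. plays Med (best of 2, 7, 1); Novax gets 3.
- R3 → Labs Inc. plays High (best of 11, 7, 12); Novax gets 4.
Among 2, 8, 3, 4, the best is 8 at R1. Subgame-perfect outcome: (Med, R1) with payoffs (7, 8).
Now find the simultaneous Nash equilibrium.
Labs Inc.'s best replies: R0→Med; R1→Med; R2→Med; R3→High.
Novax's best replies: Low→R3; Med→R3; High→R3.
Only (High, R3) has each player best-responding; Nash payoffs (12, 4).
Novax's commitment gain: 8 − 4 = 4.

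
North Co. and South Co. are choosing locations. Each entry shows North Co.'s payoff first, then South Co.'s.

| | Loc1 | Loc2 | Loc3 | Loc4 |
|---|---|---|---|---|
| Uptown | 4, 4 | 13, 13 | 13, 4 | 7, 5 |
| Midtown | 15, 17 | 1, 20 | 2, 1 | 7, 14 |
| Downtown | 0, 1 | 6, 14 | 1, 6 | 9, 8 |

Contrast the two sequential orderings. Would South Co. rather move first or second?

If North Co. leads: South Co.'s best replies are Uptown→Loc2, Midtown→Loc2, Downtown→Loc2; North Co.'s induced payoffs 13, 1, 6; outcome (Uptown, Loc2), payoffs (13, 13).
If South Co. leads: North Co.'s best replies are Loc1→Midtown, Loc2→Uptown, Loc3→Uptown, Loc4→Downtown; South Co.'s induced payoffs 17, 13, 4, 8; outcome (Midtown, Loc1), payoffs (15, 17).
South Co. gets 17 moving first and 13 moving second, so South Co. prefers to move first.

first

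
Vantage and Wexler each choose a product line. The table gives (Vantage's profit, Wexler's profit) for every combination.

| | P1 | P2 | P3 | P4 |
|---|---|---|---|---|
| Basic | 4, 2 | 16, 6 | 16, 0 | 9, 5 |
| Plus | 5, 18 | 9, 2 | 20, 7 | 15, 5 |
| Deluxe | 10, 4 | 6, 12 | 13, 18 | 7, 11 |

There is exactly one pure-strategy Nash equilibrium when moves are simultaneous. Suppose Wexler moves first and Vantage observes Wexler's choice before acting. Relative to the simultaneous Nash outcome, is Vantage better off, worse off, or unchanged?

better off

Vantage best-responds to each possible Wexler move:
- P1: BR = Deluxe, leader payoff 4.
- P2: BR = Basic, leader payoff 6.
- P3: BR = Plus, leader payoff 7.
- P4: BR = Plus, leader payoff 5.
Among 4, 6, 7, 5, the best is 7 at P3. Subgame-perfect outcome: (Plus, P3) with payoffs (20, 7).
For the simultaneous game, intersect best replies.
Vantage's best replies: P1→Deluxe; P2→Basic; P3→Plus; P4→Plus.
Wexler's best replies: Basic→P2; Plus→P1; Deluxe→P3.
The unique mutual best reply is (Basic, P2), giving (16, 6).
Vantage earns 20 sequentially versus 16 at the Nash outcome: better off.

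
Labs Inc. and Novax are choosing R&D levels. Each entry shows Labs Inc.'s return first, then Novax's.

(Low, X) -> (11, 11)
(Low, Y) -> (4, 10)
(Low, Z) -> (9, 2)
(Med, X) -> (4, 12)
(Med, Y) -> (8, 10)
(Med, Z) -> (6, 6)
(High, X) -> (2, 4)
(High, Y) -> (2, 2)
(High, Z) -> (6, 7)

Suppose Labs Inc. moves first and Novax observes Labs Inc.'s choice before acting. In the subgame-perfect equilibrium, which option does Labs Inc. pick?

Solve by backward induction (Labs Inc. leads).
- Low: BR = X, leader payoff 11.
- Med: BR = X, leader payoff 4.
- High: BR = Z, leader payoff 6.
Among 11, 4, 6, the best is 11 at Low. Subgame-perfect outcome: (Low, X) with payoffs (11, 11).

Low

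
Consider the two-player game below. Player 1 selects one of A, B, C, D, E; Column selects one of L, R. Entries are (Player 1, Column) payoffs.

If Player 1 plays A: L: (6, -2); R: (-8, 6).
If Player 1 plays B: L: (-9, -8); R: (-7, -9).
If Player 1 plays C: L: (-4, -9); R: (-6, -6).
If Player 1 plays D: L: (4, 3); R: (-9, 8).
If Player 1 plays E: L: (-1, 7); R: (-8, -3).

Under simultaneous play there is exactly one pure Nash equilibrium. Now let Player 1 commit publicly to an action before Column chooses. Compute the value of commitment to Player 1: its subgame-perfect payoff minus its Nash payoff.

Column best-responds to each possible Player 1 move:
- A: Column compares -2, 6 and picks R; Player 1 would get -8.
- B: Column compares -8, -9 and picks L; Player 1 would get -9.
- C: Column compares -9, -6 and picks R; Player 1 would get -6.
- D: Column compares 3, 8 and picks R; Player 1 would get -9.
- E: Column compares 7, -3 and picks L; Player 1 would get -1.
Maximizing over -8, -9, -6, -9, -1, Player 1 chooses E. Subgame-perfect outcome: (E, L) with payoffs (-1, 7).
For the simultaneous game, intersect best replies.
Player 1's best replies: L→A; R→C.
Column's best replies: A→R; B→L; C→R; D→R; E→L.
Only (C, R) has each player best-responding; Nash payoffs (-6, -6).
Player 1's commitment gain: -1 − -6 = 5.

5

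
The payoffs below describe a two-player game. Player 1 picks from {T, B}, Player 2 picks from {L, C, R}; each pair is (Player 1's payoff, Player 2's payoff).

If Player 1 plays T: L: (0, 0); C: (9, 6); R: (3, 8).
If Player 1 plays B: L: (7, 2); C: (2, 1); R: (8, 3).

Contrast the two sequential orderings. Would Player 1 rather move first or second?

If Player 1 leads: Player 2's best replies are T→R, B→R; Player 1's induced payoffs 3, 8; outcome (B, R), payoffs (8, 3).
If Player 2 leads: Player 1's best replies are L→B, C→T, R→B; Player 2's induced payoffs 2, 6, 3; outcome (T, C), payoffs (9, 6).
Player 1 gets 8 moving first and 9 moving second, so Player 1 prefers to move second.

second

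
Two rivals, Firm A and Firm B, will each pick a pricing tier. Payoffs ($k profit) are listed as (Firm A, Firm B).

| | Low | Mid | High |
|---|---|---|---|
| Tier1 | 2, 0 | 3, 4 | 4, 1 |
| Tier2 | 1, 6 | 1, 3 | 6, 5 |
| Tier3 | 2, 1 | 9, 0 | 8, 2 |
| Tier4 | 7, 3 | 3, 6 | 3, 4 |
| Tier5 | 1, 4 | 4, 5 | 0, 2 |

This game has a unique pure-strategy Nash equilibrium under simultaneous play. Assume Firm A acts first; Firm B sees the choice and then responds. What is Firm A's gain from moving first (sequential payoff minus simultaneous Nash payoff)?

0

Solve by backward induction (Firm A leads).
- Tier1 → Firm B plays Mid (best of 0, 4, 1); Firm A gets 3.
- Tier2 → Firm B plays Low (best of 6, 3, 5); Firm A gets 1.
- Tier3 → Firm B plays High (best of 1, 0, 2); Firm A gets 8.
- Tier4 → Firm B plays Mid (best of 3, 6, 4); Firm A gets 3.
- Tier5 → Firm B plays Mid (best of 4, 5, 2); Firm A gets 4.
Firm A's induced payoffs are 3, 1, 8, 3, 4, so Firm A commits to Tier3. Subgame-perfect outcome: (Tier3, High) with payoffs (8, 2).
For the simultaneous game, intersect best replies.
Firm A's best replies: Low→Tier4; Mid→Tier3; High→Tier3.
Firm B's best replies: Tier1→Mid; Tier2→Low; Tier3→High; Tier4→Mid; Tier5→Mid.
Only (Tier3, High) has each player best-responding; Nash payoffs (8, 2).
Firm A's commitment gain: 8 − 8 = 0.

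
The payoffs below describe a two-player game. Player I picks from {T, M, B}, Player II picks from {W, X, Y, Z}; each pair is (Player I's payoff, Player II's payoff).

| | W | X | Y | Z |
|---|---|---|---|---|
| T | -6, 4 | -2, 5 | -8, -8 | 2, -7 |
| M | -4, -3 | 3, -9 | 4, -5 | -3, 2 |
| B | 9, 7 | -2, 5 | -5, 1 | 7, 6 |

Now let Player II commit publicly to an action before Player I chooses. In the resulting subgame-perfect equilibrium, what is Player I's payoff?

9

Solve by backward induction (Player II leads).
- W → Player I plays B (best of -6, -4, 9); Player II gets 7.
- X → Player I plays M (best of -2, 3, -2); Player II gets -9.
- Y → Player I plays M (best of -8, 4, -5); Player II gets -5.
- Z → Player I plays B (best of 2, -3, 7); Player II gets 6.
Maximizing over 7, -9, -5, 6, Player II chooses W. Subgame-perfect outcome: (B, W) with payoffs (9, 7).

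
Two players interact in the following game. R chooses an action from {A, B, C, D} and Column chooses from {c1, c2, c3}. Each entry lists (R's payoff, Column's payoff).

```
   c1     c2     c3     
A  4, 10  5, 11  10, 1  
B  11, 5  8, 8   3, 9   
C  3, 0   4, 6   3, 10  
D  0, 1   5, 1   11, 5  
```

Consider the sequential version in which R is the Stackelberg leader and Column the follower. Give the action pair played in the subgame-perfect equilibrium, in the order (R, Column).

Column best-responds to each possible R move:
- A: BR = c2, leader payoff 5.
- B: BR = c3, leader payoff 3.
- C: BR = c3, leader payoff 3.
- D: BR = c3, leader payoff 11.
Among 5, 3, 3, 11, the best is 11 at D. Subgame-perfect outcome: (D, c3) with payoffs (11, 5).

(D, c3)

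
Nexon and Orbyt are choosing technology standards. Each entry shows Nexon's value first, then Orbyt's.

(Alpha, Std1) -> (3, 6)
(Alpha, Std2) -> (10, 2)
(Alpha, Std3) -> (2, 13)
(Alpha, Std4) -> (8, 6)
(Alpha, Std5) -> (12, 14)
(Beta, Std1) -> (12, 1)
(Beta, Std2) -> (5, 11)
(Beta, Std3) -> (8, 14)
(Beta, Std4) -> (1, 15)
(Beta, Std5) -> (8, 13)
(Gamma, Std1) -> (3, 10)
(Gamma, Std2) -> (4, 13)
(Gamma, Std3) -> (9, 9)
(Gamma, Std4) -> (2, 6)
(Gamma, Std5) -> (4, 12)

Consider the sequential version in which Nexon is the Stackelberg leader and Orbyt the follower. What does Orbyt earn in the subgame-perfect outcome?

Work backward from Orbyt's decision.
- Alpha → Orbyt plays Std5 (best of 6, 2, 13, 6, 14); Nexon gets 12.
- Beta → Orbyt plays Std4 (best of 1, 11, 14, 15, 13); Nexon gets 1.
- Gamma → Orbyt plays Std2 (best of 10, 13, 9, 6, 12); Nexon gets 4.
Nexon's induced payoffs are 12, 1, 4, so Nexon commits to Alpha. Subgame-perfect outcome: (Alpha, Std5) with payoffs (12, 14).

14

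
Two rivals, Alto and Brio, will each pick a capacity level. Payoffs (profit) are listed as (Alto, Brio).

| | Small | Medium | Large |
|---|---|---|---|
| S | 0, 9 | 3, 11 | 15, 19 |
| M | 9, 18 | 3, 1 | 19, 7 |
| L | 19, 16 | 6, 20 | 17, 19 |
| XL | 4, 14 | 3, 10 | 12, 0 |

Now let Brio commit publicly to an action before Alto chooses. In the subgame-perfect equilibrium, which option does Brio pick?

Alto best-responds to each possible Brio move:
- Small: BR = L, leader payoff 16.
- Medium: BR = L, leader payoff 20.
- Large: BR = M, leader payoff 7.
Among 16, 20, 7, the best is 20 at Medium. Subgame-perfect outcome: (L, Medium) with payoffs (6, 20).

Medium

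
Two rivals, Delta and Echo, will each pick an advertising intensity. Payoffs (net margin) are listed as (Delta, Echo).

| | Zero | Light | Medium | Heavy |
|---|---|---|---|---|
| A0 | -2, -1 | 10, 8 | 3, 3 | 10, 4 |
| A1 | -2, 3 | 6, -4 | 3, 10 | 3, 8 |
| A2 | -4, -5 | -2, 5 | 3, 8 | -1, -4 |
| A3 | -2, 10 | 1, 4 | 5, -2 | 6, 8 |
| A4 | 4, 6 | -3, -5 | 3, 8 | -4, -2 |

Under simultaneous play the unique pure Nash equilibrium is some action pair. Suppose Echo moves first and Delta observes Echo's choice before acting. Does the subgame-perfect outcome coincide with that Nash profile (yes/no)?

yes

Delta best-responds to each possible Echo move:
- Zero: Delta compares -2, -2, -4, -2, 4 and picks A4; Echo would get 6.
- Light: Delta compares 10, 6, -2, 1, -3 and picks A0; Echo would get 8.
- Medium: Delta compares 3, 3, 3, 5, 3 and picks A3; Echo would get -2.
- Heavy: Delta compares 10, 3, -1, 6, -4 and picks A0; Echo would get 4.
Maximizing over 6, 8, -2, 4, Echo chooses Light. Subgame-perfect outcome: (A0, Light) with payoffs (10, 8).
Now find the simultaneous Nash equilibrium.
Delta's best replies: Zero→A4; Light→A0; Medium→A3; Heavy→A0.
Echo's best replies: A0→Light; A1→Medium; A2→Medium; A3→Zero; A4→Medium.
The unique mutual best reply is (A0, Light), giving (10, 8).
Sequential outcome (A0, Light) coincides with the Nash profile (A0, Light).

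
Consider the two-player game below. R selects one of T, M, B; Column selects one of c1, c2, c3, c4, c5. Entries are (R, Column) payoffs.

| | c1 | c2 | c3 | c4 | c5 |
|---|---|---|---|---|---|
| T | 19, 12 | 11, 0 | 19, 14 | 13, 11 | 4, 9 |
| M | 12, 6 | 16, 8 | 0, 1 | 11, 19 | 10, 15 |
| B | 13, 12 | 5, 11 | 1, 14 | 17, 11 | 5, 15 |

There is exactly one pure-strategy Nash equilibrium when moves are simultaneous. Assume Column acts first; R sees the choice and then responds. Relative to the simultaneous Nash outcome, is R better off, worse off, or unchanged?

Work backward from R's decision.
- c1: BR = T, leader payoff 12.
- c2: BR = M, leader payoff 8.
- c3: BR = T, leader payoff 14.
- c4: BR = B, leader payoff 11.
- c5: BR = M, leader payoff 15.
Maximizing over 12, 8, 14, 11, 15, Column chooses c5. Subgame-perfect outcome: (M, c5) with payoffs (10, 15).
For the simultaneous game, intersect best replies.
R's best replies: c1→T; c2→M; c3→T; c4→B; c5→M.
Column's best replies: T→c3; M→c4; B→c5.
The unique mutual best reply is (T, c3), giving (19, 14).
R earns 10 sequentially versus 19 at the Nash outcome: worse off.

worse off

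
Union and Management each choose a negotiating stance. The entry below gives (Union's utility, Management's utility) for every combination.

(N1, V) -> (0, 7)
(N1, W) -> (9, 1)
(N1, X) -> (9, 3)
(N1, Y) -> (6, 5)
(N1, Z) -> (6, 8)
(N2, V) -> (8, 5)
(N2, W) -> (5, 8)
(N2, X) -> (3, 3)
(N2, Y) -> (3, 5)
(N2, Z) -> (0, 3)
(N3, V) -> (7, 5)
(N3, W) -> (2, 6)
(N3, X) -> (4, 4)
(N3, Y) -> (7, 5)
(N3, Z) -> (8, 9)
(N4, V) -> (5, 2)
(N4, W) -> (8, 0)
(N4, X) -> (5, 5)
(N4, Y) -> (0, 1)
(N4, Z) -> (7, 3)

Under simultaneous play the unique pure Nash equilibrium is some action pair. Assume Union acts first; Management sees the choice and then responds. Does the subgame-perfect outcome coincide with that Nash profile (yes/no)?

Management best-responds to each possible Union move:
- N1 → Management plays Z (best of 7, 1, 3, 5, 8); Union gets 6.
- N2 → Management plays W (best of 5, 8, 3, 5, 3); Union gets 5.
- N3 → Management plays Z (best of 5, 6, 4, 5, 9); Union gets 8.
- N4 → Management plays X (best of 2, 0, 5, 1, 3); Union gets 5.
Maximizing over 6, 5, 8, 5, Union chooses N3. Subgame-perfect outcome: (N3, Z) with payoffs (8, 9).
Now find the simultaneous Nash equilibrium.
Union's best replies: V→N2; W→N1; X→N1; Y→N3; Z→N3.
Management's best replies: N1→Z; N2→W; N3→Z; N4→X.
The unique mutual best reply is (N3, Z), giving (8, 9).
Sequential outcome (N3, Z) coincides with the Nash profile (N3, Z).

yes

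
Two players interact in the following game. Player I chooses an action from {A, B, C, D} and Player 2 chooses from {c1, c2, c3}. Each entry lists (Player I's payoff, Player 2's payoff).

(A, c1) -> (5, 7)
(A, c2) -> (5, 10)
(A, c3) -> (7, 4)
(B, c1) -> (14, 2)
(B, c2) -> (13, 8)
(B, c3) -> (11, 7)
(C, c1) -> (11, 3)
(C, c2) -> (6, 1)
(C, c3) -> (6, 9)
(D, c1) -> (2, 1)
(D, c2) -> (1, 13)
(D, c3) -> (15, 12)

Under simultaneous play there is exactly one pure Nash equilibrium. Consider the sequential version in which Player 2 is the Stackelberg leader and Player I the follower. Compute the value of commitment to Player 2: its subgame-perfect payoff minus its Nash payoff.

Work backward from Player I's decision.
- c1: BR = B, leader payoff 2.
- c2: BR = B, leader payoff 8.
- c3: BR = D, leader payoff 12.
Among 2, 8, 12, the best is 12 at c3. Subgame-perfect outcome: (D, c3) with payoffs (15, 12).
Now find the simultaneous Nash equilibrium.
Player I's best replies: c1→B; c2→B; c3→D.
Player 2's best replies: A→c2; B→c2; C→c3; D→c2.
Only (B, c2) has each player best-responding; Nash payoffs (13, 8).
Player 2's commitment gain: 12 − 8 = 4.

4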